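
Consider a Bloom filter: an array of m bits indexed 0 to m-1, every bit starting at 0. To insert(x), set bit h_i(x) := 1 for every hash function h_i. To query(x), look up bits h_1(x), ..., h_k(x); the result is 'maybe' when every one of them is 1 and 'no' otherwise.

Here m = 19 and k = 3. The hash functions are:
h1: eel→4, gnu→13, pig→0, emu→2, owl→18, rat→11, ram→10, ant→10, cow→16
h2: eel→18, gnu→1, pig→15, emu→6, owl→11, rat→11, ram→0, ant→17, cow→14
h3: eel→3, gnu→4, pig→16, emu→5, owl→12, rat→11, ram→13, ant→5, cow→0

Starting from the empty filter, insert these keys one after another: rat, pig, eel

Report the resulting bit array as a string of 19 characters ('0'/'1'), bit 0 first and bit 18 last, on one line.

Answer: 1001100000010001101

Derivation:
Start: bits=0000000000000000000
After insert 'rat': sets bits 11 -> bits=0000000000010000000
After insert 'pig': sets bits 0 15 16 -> bits=1000000000010001100
After insert 'eel': sets bits 3 4 18 -> bits=1001100000010001101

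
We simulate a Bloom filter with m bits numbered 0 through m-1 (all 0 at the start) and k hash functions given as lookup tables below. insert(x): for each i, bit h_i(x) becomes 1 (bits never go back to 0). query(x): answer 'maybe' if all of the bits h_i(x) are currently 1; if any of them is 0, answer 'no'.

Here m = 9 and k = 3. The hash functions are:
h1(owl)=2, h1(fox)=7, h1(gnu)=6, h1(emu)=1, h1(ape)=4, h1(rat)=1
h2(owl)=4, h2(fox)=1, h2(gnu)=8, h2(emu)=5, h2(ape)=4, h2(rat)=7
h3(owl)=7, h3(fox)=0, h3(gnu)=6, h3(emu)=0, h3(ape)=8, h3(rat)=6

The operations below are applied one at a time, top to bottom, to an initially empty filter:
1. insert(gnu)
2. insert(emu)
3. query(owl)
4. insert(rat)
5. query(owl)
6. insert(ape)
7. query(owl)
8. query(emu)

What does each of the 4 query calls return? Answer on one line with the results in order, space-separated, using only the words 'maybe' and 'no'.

Answer: no no no maybe

Derivation:
Start: bits=000000000
Op 1: insert gnu -> sets bits 6 8 -> bits=000000101
Op 2: insert emu -> sets bits 0 1 5 -> bits=110001101
Op 3: query owl -> checks bit2=0, bit4=0, bit7=0 (has a 0) -> no
Op 4: insert rat -> sets bits 1 6 7 -> bits=110001111
Op 5: query owl -> checks bit2=0, bit4=0, bit7=1 (has a 0) -> no
Op 6: insert ape -> sets bits 4 8 -> bits=110011111
Op 7: query owl -> checks bit2=0, bit4=1, bit7=1 (has a 0) -> no
Op 8: query emu -> checks bit0=1, bit1=1, bit5=1 (all 1) -> maybe
Query results in order: no no no maybe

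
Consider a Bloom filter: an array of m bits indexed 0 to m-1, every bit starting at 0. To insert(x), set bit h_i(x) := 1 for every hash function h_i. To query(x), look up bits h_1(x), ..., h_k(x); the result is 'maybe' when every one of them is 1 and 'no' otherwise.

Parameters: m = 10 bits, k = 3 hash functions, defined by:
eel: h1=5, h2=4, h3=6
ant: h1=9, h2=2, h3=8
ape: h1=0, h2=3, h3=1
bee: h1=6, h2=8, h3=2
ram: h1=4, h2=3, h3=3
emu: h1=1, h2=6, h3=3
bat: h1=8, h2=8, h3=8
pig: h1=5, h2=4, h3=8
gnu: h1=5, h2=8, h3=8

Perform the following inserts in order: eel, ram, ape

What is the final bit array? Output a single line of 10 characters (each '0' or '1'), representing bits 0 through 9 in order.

Start: bits=0000000000
After insert 'eel': sets bits 4 5 6 -> bits=0000111000
After insert 'ram': sets bits 3 4 -> bits=0001111000
After insert 'ape': sets bits 0 1 3 -> bits=1101111000

Answer: 1101111000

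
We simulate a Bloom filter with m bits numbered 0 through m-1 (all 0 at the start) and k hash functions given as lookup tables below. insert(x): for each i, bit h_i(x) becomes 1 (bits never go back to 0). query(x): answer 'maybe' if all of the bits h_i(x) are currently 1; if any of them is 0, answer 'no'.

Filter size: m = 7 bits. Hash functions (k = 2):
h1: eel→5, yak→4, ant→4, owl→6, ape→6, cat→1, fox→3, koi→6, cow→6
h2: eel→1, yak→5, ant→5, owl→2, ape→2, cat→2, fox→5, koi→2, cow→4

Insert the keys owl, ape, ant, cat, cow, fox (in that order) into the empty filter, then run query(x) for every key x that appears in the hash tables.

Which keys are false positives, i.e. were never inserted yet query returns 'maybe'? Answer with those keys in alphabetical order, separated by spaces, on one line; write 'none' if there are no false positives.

Answer: eel koi yak

Derivation:
Start: bits=0000000
After insert 'owl': sets bits 2 6 -> bits=0010001
After insert 'ape': sets bits 2 6 -> bits=0010001
After insert 'ant': sets bits 4 5 -> bits=0010111
After insert 'cat': sets bits 1 2 -> bits=0110111
After insert 'cow': sets bits 4 6 -> bits=0110111
After insert 'fox': sets bits 3 5 -> bits=0111111
Not inserted: eel koi yak — query each against bits=0111111:
query eel: checks bit1=1, bit5=1 (all 1) -> maybe => FALSE POSITIVE
query koi: checks bit2=1, bit6=1 (all 1) -> maybe => FALSE POSITIVE
query yak: checks bit4=1, bit5=1 (all 1) -> maybe => FALSE POSITIVE
False positives (alphabetical): eel koi yak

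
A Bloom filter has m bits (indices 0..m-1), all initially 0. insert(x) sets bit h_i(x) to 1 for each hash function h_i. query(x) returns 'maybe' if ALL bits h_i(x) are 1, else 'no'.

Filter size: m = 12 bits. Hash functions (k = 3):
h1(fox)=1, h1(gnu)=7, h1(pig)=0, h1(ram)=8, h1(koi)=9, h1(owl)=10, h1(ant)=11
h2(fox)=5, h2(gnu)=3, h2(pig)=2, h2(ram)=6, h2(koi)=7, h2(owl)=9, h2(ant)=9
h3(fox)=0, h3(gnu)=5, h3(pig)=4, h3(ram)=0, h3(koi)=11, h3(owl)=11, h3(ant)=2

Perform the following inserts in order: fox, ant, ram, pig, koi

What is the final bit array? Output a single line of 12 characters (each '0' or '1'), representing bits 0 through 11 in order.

Start: bits=000000000000
After insert 'fox': sets bits 0 1 5 -> bits=110001000000
After insert 'ant': sets bits 2 9 11 -> bits=111001000101
After insert 'ram': sets bits 0 6 8 -> bits=111001101101
After insert 'pig': sets bits 0 2 4 -> bits=111011101101
After insert 'koi': sets bits 7 9 11 -> bits=111011111101

Answer: 111011111101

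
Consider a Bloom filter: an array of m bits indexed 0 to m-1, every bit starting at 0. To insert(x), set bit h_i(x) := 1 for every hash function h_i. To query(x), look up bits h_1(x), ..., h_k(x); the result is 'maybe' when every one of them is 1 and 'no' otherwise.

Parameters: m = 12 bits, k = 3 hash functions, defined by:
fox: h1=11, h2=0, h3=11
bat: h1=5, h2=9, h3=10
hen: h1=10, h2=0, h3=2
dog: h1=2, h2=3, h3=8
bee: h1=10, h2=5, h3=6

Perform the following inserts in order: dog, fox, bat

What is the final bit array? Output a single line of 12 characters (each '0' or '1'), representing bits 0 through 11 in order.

Start: bits=000000000000
After insert 'dog': sets bits 2 3 8 -> bits=001100001000
After insert 'fox': sets bits 0 11 -> bits=101100001001
After insert 'bat': sets bits 5 9 10 -> bits=101101001111

Answer: 101101001111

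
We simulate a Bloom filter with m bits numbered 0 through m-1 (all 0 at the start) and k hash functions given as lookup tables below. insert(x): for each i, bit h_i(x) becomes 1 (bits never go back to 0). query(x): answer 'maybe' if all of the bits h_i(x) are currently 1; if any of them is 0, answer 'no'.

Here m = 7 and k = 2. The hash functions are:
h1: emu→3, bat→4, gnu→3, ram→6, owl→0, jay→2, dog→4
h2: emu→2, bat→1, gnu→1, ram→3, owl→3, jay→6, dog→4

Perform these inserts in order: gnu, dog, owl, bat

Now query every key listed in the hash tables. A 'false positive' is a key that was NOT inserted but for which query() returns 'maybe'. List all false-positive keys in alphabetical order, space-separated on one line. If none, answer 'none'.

Answer: none

Derivation:
Start: bits=0000000
After insert 'gnu': sets bits 1 3 -> bits=0101000
After insert 'dog': sets bits 4 -> bits=0101100
After insert 'owl': sets bits 0 3 -> bits=1101100
After insert 'bat': sets bits 1 4 -> bits=1101100
Not inserted: emu jay ram — query each against bits=1101100:
query emu: checks bit2=0, bit3=1 (has a 0) -> no => not a false positive
query jay: checks bit2=0, bit6=0 (has a 0) -> no => not a false positive
query ram: checks bit3=1, bit6=0 (has a 0) -> no => not a false positive
False positives (alphabetical): none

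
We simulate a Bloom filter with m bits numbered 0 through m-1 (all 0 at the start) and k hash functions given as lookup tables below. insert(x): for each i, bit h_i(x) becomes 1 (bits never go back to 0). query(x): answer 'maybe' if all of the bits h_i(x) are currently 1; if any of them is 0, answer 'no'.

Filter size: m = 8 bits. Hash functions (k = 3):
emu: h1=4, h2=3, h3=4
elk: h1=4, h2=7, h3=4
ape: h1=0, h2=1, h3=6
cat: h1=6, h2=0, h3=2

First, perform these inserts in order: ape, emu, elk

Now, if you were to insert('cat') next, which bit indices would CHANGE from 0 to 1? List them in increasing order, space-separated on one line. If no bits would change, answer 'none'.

Start: bits=00000000
After insert 'ape': sets bits 0 1 6 -> bits=11000010
After insert 'emu': sets bits 3 4 -> bits=11011010
After insert 'elk': sets bits 4 7 -> bits=11011011
insert 'cat' would touch bits 0 2 6; currently bit0=1, bit2=0, bit6=1
Bits that are 0 among those (would change 0->1): 2

Answer: 2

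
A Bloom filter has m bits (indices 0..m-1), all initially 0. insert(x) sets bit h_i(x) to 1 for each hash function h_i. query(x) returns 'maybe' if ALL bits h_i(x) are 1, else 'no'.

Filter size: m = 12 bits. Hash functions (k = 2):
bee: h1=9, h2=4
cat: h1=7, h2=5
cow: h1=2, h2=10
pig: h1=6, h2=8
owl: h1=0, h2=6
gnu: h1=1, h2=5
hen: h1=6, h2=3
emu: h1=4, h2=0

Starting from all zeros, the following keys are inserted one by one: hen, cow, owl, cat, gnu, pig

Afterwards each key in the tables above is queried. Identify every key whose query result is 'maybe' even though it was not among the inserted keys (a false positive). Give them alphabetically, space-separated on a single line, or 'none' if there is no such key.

Answer: none

Derivation:
Start: bits=000000000000
After insert 'hen': sets bits 3 6 -> bits=000100100000
After insert 'cow': sets bits 2 10 -> bits=001100100010
After insert 'owl': sets bits 0 6 -> bits=101100100010
After insert 'cat': sets bits 5 7 -> bits=101101110010
After insert 'gnu': sets bits 1 5 -> bits=111101110010
After insert 'pig': sets bits 6 8 -> bits=111101111010
Not inserted: bee emu — query each against bits=111101111010:
query bee: checks bit4=0, bit9=0 (has a 0) -> no => not a false positive
query emu: checks bit0=1, bit4=0 (has a 0) -> no => not a false positive
False positives (alphabetical): none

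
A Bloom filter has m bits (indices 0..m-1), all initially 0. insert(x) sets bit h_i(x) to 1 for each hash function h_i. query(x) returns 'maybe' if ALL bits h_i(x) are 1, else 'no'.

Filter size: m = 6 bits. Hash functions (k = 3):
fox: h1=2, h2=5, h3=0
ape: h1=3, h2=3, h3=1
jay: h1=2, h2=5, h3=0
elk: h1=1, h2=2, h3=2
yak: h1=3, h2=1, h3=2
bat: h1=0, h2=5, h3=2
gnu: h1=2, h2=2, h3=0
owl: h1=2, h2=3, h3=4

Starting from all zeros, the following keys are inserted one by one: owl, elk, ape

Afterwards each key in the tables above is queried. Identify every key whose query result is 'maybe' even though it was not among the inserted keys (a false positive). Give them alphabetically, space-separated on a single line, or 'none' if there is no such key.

Answer: yak

Derivation:
Start: bits=000000
After insert 'owl': sets bits 2 3 4 -> bits=001110
After insert 'elk': sets bits 1 2 -> bits=011110
After insert 'ape': sets bits 1 3 -> bits=011110
Not inserted: bat fox gnu jay yak — query each against bits=011110:
query bat: checks bit0=0, bit2=1, bit5=0 (has a 0) -> no => not a false positive
query fox: checks bit0=0, bit2=1, bit5=0 (has a 0) -> no => not a false positive
query gnu: checks bit0=0, bit2=1 (has a 0) -> no => not a false positive
query jay: checks bit0=0, bit2=1, bit5=0 (has a 0) -> no => not a false positive
query yak: checks bit1=1, bit2=1, bit3=1 (all 1) -> maybe => FALSE POSITIVE
False positives (alphabetical): yak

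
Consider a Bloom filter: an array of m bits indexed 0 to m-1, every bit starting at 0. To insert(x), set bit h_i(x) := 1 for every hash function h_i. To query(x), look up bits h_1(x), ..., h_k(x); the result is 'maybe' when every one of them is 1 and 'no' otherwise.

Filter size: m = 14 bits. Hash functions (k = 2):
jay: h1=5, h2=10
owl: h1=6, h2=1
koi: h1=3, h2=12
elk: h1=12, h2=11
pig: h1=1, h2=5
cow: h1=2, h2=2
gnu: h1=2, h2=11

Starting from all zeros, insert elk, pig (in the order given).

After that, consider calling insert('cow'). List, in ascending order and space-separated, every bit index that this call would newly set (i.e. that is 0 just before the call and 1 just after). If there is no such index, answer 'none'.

Start: bits=00000000000000
After insert 'elk': sets bits 11 12 -> bits=00000000000110
After insert 'pig': sets bits 1 5 -> bits=01000100000110
insert 'cow' would touch bits 2; currently bit2=0
Bits that are 0 among those (would change 0->1): 2

Answer: 2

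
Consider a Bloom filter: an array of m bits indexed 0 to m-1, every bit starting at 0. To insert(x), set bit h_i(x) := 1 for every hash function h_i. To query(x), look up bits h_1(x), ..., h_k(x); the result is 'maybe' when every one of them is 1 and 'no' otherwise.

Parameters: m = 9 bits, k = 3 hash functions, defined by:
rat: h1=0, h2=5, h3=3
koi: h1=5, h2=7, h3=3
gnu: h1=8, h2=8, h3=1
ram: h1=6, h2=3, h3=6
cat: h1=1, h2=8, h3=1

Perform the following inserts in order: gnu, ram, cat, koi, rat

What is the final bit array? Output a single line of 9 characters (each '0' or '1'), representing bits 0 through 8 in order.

Start: bits=000000000
After insert 'gnu': sets bits 1 8 -> bits=010000001
After insert 'ram': sets bits 3 6 -> bits=010100101
After insert 'cat': sets bits 1 8 -> bits=010100101
After insert 'koi': sets bits 3 5 7 -> bits=010101111
After insert 'rat': sets bits 0 3 5 -> bits=110101111

Answer: 110101111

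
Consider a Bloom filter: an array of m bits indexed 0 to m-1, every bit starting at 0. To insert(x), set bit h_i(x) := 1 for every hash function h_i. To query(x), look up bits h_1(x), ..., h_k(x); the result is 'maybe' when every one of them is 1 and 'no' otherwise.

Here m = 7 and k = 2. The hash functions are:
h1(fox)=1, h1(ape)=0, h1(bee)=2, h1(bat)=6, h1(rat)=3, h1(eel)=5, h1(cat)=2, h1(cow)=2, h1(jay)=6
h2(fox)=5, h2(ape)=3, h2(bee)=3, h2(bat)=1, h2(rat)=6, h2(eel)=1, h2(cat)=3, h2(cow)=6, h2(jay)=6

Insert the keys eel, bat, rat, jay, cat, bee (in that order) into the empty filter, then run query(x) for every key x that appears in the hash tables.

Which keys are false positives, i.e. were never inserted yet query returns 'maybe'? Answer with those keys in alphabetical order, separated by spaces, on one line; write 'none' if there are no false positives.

Start: bits=0000000
After insert 'eel': sets bits 1 5 -> bits=0100010
After insert 'bat': sets bits 1 6 -> bits=0100011
After insert 'rat': sets bits 3 6 -> bits=0101011
After insert 'jay': sets bits 6 -> bits=0101011
After insert 'cat': sets bits 2 3 -> bits=0111011
After insert 'bee': sets bits 2 3 -> bits=0111011
Not inserted: ape cow fox — query each against bits=0111011:
query ape: checks bit0=0, bit3=1 (has a 0) -> no => not a false positive
query cow: checks bit2=1, bit6=1 (all 1) -> maybe => FALSE POSITIVE
query fox: checks bit1=1, bit5=1 (all 1) -> maybe => FALSE POSITIVE
False positives (alphabetical): cow fox

Answer: cow fox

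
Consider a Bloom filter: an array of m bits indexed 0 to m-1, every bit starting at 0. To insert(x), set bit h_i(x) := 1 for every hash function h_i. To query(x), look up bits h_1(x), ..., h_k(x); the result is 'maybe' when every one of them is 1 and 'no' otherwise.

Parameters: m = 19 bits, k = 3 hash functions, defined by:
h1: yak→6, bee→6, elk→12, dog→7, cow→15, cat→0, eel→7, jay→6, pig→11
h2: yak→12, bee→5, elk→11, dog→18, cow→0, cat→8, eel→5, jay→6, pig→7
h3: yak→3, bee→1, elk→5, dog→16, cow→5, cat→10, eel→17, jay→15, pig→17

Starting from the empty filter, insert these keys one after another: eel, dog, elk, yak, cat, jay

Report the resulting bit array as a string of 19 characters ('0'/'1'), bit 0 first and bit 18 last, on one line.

Start: bits=0000000000000000000
After insert 'eel': sets bits 5 7 17 -> bits=0000010100000000010
After insert 'dog': sets bits 7 16 18 -> bits=0000010100000000111
After insert 'elk': sets bits 5 11 12 -> bits=0000010100011000111
After insert 'yak': sets bits 3 6 12 -> bits=0001011100011000111
After insert 'cat': sets bits 0 8 10 -> bits=1001011110111000111
After insert 'jay': sets bits 6 15 -> bits=1001011110111001111

Answer: 1001011110111001111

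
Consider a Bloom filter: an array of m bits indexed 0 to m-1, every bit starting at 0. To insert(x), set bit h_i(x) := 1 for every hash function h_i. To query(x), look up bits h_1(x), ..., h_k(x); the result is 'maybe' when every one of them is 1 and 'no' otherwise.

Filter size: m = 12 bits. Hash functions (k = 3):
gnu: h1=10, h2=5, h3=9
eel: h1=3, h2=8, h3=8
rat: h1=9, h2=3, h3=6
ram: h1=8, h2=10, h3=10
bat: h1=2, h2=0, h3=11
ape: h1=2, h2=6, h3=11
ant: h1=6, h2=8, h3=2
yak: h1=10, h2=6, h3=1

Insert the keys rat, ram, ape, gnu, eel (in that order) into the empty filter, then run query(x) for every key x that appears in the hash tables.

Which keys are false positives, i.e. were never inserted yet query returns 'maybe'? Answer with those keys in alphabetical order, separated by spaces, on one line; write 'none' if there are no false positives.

Start: bits=000000000000
After insert 'rat': sets bits 3 6 9 -> bits=000100100100
After insert 'ram': sets bits 8 10 -> bits=000100101110
After insert 'ape': sets bits 2 6 11 -> bits=001100101111
After insert 'gnu': sets bits 5 9 10 -> bits=001101101111
After insert 'eel': sets bits 3 8 -> bits=001101101111
Not inserted: ant bat yak — query each against bits=001101101111:
query ant: checks bit2=1, bit6=1, bit8=1 (all 1) -> maybe => FALSE POSITIVE
query bat: checks bit0=0, bit2=1, bit11=1 (has a 0) -> no => not a false positive
query yak: checks bit1=0, bit6=1, bit10=1 (has a 0) -> no => not a false positive
False positives (alphabetical): ant

Answer: ant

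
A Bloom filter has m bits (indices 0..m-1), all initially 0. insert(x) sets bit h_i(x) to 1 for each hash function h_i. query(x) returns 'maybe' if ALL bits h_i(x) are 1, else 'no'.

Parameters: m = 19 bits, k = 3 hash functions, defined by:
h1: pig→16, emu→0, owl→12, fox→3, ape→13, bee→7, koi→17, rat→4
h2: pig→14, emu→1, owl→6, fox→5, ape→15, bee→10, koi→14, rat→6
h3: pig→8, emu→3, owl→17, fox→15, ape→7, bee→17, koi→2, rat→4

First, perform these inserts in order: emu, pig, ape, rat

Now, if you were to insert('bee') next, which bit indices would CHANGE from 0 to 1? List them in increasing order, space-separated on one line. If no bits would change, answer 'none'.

Start: bits=0000000000000000000
After insert 'emu': sets bits 0 1 3 -> bits=1101000000000000000
After insert 'pig': sets bits 8 14 16 -> bits=1101000010000010100
After insert 'ape': sets bits 7 13 15 -> bits=1101000110000111100
After insert 'rat': sets bits 4 6 -> bits=1101101110000111100
insert 'bee' would touch bits 7 10 17; currently bit7=1, bit10=0, bit17=0
Bits that are 0 among those (would change 0->1): 10 17

Answer: 10 17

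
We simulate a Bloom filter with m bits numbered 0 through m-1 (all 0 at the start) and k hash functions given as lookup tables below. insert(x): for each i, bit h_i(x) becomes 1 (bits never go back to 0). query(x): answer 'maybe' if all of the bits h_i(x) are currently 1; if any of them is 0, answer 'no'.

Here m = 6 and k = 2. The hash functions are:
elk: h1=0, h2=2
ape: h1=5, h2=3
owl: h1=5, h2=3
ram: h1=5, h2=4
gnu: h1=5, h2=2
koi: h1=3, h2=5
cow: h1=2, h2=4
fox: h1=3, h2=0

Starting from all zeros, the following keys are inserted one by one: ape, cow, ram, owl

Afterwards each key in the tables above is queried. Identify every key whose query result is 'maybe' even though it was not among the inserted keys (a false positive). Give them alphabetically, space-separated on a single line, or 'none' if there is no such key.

Start: bits=000000
After insert 'ape': sets bits 3 5 -> bits=000101
After insert 'cow': sets bits 2 4 -> bits=001111
After insert 'ram': sets bits 4 5 -> bits=001111
After insert 'owl': sets bits 3 5 -> bits=001111
Not inserted: elk fox gnu koi — query each against bits=001111:
query elk: checks bit0=0, bit2=1 (has a 0) -> no => not a false positive
query fox: checks bit0=0, bit3=1 (has a 0) -> no => not a false positive
query gnu: checks bit2=1, bit5=1 (all 1) -> maybe => FALSE POSITIVE
query koi: checks bit3=1, bit5=1 (all 1) -> maybe => FALSE POSITIVE
False positives (alphabetical): gnu koi

Answer: gnu koi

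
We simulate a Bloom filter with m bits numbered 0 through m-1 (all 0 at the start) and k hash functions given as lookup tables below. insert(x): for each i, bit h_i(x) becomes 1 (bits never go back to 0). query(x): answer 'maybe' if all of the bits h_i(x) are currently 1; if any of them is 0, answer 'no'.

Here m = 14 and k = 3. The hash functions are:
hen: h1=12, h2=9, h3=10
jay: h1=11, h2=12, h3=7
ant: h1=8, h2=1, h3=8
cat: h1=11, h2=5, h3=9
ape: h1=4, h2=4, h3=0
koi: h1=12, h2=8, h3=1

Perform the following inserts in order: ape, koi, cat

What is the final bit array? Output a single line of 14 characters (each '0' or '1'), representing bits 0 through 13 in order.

Start: bits=00000000000000
After insert 'ape': sets bits 0 4 -> bits=10001000000000
After insert 'koi': sets bits 1 8 12 -> bits=11001000100010
After insert 'cat': sets bits 5 9 11 -> bits=11001100110110

Answer: 11001100110110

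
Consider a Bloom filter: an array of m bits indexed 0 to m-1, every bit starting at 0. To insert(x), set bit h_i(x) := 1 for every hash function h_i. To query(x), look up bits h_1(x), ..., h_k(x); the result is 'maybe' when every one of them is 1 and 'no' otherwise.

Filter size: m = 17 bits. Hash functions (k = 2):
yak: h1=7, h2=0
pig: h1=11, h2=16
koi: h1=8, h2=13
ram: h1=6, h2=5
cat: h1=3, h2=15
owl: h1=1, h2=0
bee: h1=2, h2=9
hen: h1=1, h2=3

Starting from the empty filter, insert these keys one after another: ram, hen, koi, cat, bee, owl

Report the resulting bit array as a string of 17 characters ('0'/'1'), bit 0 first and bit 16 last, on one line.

Answer: 11110110110001010

Derivation:
Start: bits=00000000000000000
After insert 'ram': sets bits 5 6 -> bits=00000110000000000
After insert 'hen': sets bits 1 3 -> bits=01010110000000000
After insert 'koi': sets bits 8 13 -> bits=01010110100001000
After insert 'cat': sets bits 3 15 -> bits=01010110100001010
After insert 'bee': sets bits 2 9 -> bits=01110110110001010
After insert 'owl': sets bits 0 1 -> bits=11110110110001010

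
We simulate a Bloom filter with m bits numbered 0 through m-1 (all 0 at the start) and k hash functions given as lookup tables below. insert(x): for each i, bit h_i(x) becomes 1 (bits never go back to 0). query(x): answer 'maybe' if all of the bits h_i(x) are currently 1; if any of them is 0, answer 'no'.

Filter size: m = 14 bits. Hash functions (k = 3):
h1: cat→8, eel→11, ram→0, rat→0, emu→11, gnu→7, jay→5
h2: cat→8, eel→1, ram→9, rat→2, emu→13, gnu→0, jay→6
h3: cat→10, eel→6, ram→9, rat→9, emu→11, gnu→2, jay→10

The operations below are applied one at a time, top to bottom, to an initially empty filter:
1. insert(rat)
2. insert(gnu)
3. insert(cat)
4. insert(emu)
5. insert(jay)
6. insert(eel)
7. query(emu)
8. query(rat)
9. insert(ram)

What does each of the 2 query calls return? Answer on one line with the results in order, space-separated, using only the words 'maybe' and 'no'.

Start: bits=00000000000000
Op 1: insert rat -> sets bits 0 2 9 -> bits=10100000010000
Op 2: insert gnu -> sets bits 0 2 7 -> bits=10100001010000
Op 3: insert cat -> sets bits 8 10 -> bits=10100001111000
Op 4: insert emu -> sets bits 11 13 -> bits=10100001111101
Op 5: insert jay -> sets bits 5 6 10 -> bits=10100111111101
Op 6: insert eel -> sets bits 1 6 11 -> bits=11100111111101
Op 7: query emu -> checks bit11=1, bit13=1 (all 1) -> maybe
Op 8: query rat -> checks bit0=1, bit2=1, bit9=1 (all 1) -> maybe
Op 9: insert ram -> sets bits 0 9 -> bits=11100111111101
Query results in order: maybe maybe

Answer: maybe maybe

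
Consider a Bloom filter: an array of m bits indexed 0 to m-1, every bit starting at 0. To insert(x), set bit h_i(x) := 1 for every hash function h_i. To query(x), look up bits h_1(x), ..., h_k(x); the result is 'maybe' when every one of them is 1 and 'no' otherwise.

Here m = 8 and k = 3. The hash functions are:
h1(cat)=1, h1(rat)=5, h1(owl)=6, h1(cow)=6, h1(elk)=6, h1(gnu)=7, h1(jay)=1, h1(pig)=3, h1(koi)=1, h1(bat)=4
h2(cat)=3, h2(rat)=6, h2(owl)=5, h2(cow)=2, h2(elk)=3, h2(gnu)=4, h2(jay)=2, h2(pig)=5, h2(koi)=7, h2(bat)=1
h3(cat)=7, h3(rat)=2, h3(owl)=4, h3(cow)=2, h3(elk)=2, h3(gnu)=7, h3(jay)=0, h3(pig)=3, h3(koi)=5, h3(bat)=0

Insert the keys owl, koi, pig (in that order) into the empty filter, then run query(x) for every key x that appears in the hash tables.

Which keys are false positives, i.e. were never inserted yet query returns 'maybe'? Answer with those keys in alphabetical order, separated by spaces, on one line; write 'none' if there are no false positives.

Answer: cat gnu

Derivation:
Start: bits=00000000
After insert 'owl': sets bits 4 5 6 -> bits=00001110
After insert 'koi': sets bits 1 5 7 -> bits=01001111
After insert 'pig': sets bits 3 5 -> bits=01011111
Not inserted: bat cat cow elk gnu jay rat — query each against bits=01011111:
query bat: checks bit0=0, bit1=1, bit4=1 (has a 0) -> no => not a false positive
query cat: checks bit1=1, bit3=1, bit7=1 (all 1) -> maybe => FALSE POSITIVE
query cow: checks bit2=0, bit6=1 (has a 0) -> no => not a false positive
query elk: checks bit2=0, bit3=1, bit6=1 (has a 0) -> no => not a false positive
query gnu: checks bit4=1, bit7=1 (all 1) -> maybe => FALSE POSITIVE
query jay: checks bit0=0, bit1=1, bit2=0 (has a 0) -> no => not a false positive
query rat: checks bit2=0, bit5=1, bit6=1 (has a 0) -> no => not a false positive
False positives (alphabetical): cat gnu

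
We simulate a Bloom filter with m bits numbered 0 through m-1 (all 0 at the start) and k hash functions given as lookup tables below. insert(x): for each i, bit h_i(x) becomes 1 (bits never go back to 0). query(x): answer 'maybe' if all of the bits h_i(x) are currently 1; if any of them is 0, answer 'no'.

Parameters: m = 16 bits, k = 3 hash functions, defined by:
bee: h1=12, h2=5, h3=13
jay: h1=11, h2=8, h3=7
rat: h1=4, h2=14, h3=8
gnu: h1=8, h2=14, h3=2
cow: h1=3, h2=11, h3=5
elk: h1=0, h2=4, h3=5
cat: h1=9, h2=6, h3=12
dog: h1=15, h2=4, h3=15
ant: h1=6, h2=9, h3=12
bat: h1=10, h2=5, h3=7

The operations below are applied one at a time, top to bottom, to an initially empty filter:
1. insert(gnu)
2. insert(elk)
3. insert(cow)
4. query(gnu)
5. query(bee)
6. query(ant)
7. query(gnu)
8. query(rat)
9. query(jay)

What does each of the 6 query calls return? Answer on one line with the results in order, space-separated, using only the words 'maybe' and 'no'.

Start: bits=0000000000000000
Op 1: insert gnu -> sets bits 2 8 14 -> bits=0010000010000010
Op 2: insert elk -> sets bits 0 4 5 -> bits=1010110010000010
Op 3: insert cow -> sets bits 3 5 11 -> bits=1011110010010010
Op 4: query gnu -> checks bit2=1, bit8=1, bit14=1 (all 1) -> maybe
Op 5: query bee -> checks bit5=1, bit12=0, bit13=0 (has a 0) -> no
Op 6: query ant -> checks bit6=0, bit9=0, bit12=0 (has a 0) -> no
Op 7: query gnu -> checks bit2=1, bit8=1, bit14=1 (all 1) -> maybe
Op 8: query rat -> checks bit4=1, bit8=1, bit14=1 (all 1) -> maybe
Op 9: query jay -> checks bit7=0, bit8=1, bit11=1 (has a 0) -> no
Query results in order: maybe no no maybe maybe no

Answer: maybe no no maybe maybe no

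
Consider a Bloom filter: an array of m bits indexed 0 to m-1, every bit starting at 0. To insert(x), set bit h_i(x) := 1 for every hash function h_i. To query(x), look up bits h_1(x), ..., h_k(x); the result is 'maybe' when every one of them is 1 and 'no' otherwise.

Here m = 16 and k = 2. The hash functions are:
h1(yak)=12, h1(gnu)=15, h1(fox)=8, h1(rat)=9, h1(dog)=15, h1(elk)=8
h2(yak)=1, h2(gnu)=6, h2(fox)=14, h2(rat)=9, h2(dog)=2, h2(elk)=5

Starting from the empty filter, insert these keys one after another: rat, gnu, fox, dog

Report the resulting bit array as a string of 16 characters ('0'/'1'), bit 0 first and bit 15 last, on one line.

Answer: 0010001011000011

Derivation:
Start: bits=0000000000000000
After insert 'rat': sets bits 9 -> bits=0000000001000000
After insert 'gnu': sets bits 6 15 -> bits=0000001001000001
After insert 'fox': sets bits 8 14 -> bits=0000001011000011
After insert 'dog': sets bits 2 15 -> bits=0010001011000011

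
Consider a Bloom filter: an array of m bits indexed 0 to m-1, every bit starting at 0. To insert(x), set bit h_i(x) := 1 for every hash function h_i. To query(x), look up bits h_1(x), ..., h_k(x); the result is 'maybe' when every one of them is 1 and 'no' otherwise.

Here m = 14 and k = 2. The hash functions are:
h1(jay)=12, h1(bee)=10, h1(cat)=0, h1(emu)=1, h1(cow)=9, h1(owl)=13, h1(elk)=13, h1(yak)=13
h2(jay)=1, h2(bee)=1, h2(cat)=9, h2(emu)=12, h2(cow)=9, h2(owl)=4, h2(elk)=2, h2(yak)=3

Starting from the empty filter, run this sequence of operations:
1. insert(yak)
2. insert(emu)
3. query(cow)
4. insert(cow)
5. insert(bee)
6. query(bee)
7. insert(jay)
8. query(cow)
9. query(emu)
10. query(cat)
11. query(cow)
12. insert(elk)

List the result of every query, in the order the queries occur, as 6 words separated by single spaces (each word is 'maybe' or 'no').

Answer: no maybe maybe maybe no maybe

Derivation:
Start: bits=00000000000000
Op 1: insert yak -> sets bits 3 13 -> bits=00010000000001
Op 2: insert emu -> sets bits 1 12 -> bits=01010000000011
Op 3: query cow -> checks bit9=0 (has a 0) -> no
Op 4: insert cow -> sets bits 9 -> bits=01010000010011
Op 5: insert bee -> sets bits 1 10 -> bits=01010000011011
Op 6: query bee -> checks bit1=1, bit10=1 (all 1) -> maybe
Op 7: insert jay -> sets bits 1 12 -> bits=01010000011011
Op 8: query cow -> checks bit9=1 (all 1) -> maybe
Op 9: query emu -> checks bit1=1, bit12=1 (all 1) -> maybe
Op 10: query cat -> checks bit0=0, bit9=1 (has a 0) -> no
Op 11: query cow -> checks bit9=1 (all 1) -> maybe
Op 12: insert elk -> sets bits 2 13 -> bits=01110000011011
Query results in order: no maybe maybe maybe no maybe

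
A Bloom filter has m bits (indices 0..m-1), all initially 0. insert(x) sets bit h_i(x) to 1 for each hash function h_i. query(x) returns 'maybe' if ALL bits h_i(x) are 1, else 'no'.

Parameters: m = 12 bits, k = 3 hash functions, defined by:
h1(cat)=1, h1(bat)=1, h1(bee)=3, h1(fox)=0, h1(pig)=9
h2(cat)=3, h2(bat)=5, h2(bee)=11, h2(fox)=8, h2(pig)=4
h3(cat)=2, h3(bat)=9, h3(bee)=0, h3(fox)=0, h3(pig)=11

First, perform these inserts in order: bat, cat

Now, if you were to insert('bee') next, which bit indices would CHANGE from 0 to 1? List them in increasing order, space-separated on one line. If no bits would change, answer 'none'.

Answer: 0 11

Derivation:
Start: bits=000000000000
After insert 'bat': sets bits 1 5 9 -> bits=010001000100
After insert 'cat': sets bits 1 2 3 -> bits=011101000100
insert 'bee' would touch bits 0 3 11; currently bit0=0, bit3=1, bit11=0
Bits that are 0 among those (would change 0->1): 0 11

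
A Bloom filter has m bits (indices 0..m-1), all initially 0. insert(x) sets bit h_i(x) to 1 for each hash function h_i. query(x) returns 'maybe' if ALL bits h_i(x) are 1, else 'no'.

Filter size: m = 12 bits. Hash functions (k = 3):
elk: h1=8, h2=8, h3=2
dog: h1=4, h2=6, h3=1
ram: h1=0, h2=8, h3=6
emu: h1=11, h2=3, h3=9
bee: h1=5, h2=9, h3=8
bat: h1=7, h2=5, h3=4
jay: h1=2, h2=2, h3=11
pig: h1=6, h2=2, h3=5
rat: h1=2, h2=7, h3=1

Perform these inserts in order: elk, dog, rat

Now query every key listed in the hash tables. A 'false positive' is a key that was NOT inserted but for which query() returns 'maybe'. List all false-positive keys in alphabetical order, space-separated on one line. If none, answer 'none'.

Start: bits=000000000000
After insert 'elk': sets bits 2 8 -> bits=001000001000
After insert 'dog': sets bits 1 4 6 -> bits=011010101000
After insert 'rat': sets bits 1 2 7 -> bits=011010111000
Not inserted: bat bee emu jay pig ram — query each against bits=011010111000:
query bat: checks bit4=1, bit5=0, bit7=1 (has a 0) -> no => not a false positive
query bee: checks bit5=0, bit8=1, bit9=0 (has a 0) -> no => not a false positive
query emu: checks bit3=0, bit9=0, bit11=0 (has a 0) -> no => not a false positive
query jay: checks bit2=1, bit11=0 (has a 0) -> no => not a false positive
query pig: checks bit2=1, bit5=0, bit6=1 (has a 0) -> no => not a false positive
query ram: checks bit0=0, bit6=1, bit8=1 (has a 0) -> no => not a false positive
False positives (alphabetical): none

Answer: none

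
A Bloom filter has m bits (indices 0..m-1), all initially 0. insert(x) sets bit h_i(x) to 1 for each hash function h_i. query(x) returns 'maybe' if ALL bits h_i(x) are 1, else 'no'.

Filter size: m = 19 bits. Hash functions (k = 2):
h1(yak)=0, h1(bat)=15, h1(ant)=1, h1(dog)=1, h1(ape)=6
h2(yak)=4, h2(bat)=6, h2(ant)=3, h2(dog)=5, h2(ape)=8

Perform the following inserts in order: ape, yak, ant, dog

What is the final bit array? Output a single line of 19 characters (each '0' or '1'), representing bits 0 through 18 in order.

Answer: 1101111010000000000

Derivation:
Start: bits=0000000000000000000
After insert 'ape': sets bits 6 8 -> bits=0000001010000000000
After insert 'yak': sets bits 0 4 -> bits=1000101010000000000
After insert 'ant': sets bits 1 3 -> bits=1101101010000000000
After insert 'dog': sets bits 1 5 -> bits=1101111010000000000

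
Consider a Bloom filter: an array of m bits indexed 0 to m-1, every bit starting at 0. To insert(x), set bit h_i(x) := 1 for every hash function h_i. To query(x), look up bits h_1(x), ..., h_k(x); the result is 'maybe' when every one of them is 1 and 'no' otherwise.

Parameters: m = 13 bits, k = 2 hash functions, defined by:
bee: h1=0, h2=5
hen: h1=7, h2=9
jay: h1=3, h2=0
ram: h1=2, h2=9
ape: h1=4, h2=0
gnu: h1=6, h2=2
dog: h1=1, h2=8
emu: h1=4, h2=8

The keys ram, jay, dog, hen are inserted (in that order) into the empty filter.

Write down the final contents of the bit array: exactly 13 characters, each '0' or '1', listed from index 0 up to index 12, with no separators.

Start: bits=0000000000000
After insert 'ram': sets bits 2 9 -> bits=0010000001000
After insert 'jay': sets bits 0 3 -> bits=1011000001000
After insert 'dog': sets bits 1 8 -> bits=1111000011000
After insert 'hen': sets bits 7 9 -> bits=1111000111000

Answer: 1111000111000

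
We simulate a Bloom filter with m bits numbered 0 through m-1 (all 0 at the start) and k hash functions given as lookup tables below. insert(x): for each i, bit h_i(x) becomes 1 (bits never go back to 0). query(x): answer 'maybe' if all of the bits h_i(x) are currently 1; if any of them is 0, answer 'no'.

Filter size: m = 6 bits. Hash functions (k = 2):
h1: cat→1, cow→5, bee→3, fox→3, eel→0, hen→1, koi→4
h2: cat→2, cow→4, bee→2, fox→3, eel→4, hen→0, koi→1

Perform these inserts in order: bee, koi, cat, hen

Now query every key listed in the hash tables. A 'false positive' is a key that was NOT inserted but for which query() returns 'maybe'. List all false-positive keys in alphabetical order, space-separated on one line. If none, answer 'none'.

Answer: eel fox

Derivation:
Start: bits=000000
After insert 'bee': sets bits 2 3 -> bits=001100
After insert 'koi': sets bits 1 4 -> bits=011110
After insert 'cat': sets bits 1 2 -> bits=011110
After insert 'hen': sets bits 0 1 -> bits=111110
Not inserted: cow eel fox — query each against bits=111110:
query cow: checks bit4=1, bit5=0 (has a 0) -> no => not a false positive
query eel: checks bit0=1, bit4=1 (all 1) -> maybe => FALSE POSITIVE
query fox: checks bit3=1 (all 1) -> maybe => FALSE POSITIVE
False positives (alphabetical): eel fox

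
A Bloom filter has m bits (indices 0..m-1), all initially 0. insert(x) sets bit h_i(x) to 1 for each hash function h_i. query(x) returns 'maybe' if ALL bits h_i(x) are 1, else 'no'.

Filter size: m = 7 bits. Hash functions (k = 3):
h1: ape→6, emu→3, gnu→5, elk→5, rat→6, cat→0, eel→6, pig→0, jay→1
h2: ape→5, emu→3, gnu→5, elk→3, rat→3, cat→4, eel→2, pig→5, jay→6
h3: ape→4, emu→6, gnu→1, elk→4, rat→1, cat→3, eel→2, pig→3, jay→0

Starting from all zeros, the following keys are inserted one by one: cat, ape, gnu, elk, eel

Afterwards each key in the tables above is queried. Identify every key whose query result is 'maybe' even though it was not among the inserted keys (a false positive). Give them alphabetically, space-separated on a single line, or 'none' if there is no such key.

Start: bits=0000000
After insert 'cat': sets bits 0 3 4 -> bits=1001100
After insert 'ape': sets bits 4 5 6 -> bits=1001111
After insert 'gnu': sets bits 1 5 -> bits=1101111
After insert 'elk': sets bits 3 4 5 -> bits=1101111
After insert 'eel': sets bits 2 6 -> bits=1111111
Not inserted: emu jay pig rat — query each against bits=1111111:
query emu: checks bit3=1, bit6=1 (all 1) -> maybe => FALSE POSITIVE
query jay: checks bit0=1, bit1=1, bit6=1 (all 1) -> maybe => FALSE POSITIVE
query pig: checks bit0=1, bit3=1, bit5=1 (all 1) -> maybe => FALSE POSITIVE
query rat: checks bit1=1, bit3=1, bit6=1 (all 1) -> maybe => FALSE POSITIVE
False positives (alphabetical): emu jay pig rat

Answer: emu jay pig rat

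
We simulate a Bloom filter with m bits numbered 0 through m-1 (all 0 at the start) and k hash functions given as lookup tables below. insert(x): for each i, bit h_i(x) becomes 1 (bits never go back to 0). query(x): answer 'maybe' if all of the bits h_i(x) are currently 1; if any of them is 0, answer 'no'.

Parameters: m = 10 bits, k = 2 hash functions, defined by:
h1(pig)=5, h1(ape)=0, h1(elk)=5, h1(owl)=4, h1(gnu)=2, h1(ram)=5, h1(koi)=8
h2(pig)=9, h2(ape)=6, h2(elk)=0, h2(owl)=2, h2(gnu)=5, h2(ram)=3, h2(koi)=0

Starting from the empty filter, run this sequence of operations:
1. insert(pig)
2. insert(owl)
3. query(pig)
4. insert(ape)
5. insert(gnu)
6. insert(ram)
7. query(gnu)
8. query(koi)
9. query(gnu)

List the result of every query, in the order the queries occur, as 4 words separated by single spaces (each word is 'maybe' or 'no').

Start: bits=0000000000
Op 1: insert pig -> sets bits 5 9 -> bits=0000010001
Op 2: insert owl -> sets bits 2 4 -> bits=0010110001
Op 3: query pig -> checks bit5=1, bit9=1 (all 1) -> maybe
Op 4: insert ape -> sets bits 0 6 -> bits=1010111001
Op 5: insert gnu -> sets bits 2 5 -> bits=1010111001
Op 6: insert ram -> sets bits 3 5 -> bits=1011111001
Op 7: query gnu -> checks bit2=1, bit5=1 (all 1) -> maybe
Op 8: query koi -> checks bit0=1, bit8=0 (has a 0) -> no
Op 9: query gnu -> checks bit2=1, bit5=1 (all 1) -> maybe
Query results in order: maybe maybe no maybe

Answer: maybe maybe no maybe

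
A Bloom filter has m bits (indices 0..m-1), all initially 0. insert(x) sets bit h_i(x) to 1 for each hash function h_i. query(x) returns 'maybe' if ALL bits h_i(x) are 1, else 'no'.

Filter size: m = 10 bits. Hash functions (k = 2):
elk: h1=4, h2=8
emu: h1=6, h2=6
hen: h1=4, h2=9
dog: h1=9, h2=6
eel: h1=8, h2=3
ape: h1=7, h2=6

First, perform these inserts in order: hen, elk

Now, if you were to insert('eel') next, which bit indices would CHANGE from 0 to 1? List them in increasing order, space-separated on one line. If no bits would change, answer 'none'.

Answer: 3

Derivation:
Start: bits=0000000000
After insert 'hen': sets bits 4 9 -> bits=0000100001
After insert 'elk': sets bits 4 8 -> bits=0000100011
insert 'eel' would touch bits 3 8; currently bit3=0, bit8=1
Bits that are 0 among those (would change 0->1): 3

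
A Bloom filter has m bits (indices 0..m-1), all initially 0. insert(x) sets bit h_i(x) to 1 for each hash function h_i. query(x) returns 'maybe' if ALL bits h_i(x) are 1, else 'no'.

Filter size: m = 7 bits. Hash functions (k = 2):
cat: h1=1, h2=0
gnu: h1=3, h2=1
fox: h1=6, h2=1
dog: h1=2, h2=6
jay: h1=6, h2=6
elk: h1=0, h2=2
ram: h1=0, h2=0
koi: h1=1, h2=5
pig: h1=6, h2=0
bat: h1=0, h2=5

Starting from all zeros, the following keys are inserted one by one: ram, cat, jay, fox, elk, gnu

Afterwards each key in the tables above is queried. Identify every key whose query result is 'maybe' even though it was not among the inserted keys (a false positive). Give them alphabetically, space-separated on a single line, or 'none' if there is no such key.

Start: bits=0000000
After insert 'ram': sets bits 0 -> bits=1000000
After insert 'cat': sets bits 0 1 -> bits=1100000
After insert 'jay': sets bits 6 -> bits=1100001
After insert 'fox': sets bits 1 6 -> bits=1100001
After insert 'elk': sets bits 0 2 -> bits=1110001
After insert 'gnu': sets bits 1 3 -> bits=1111001
Not inserted: bat dog koi pig — query each against bits=1111001:
query bat: checks bit0=1, bit5=0 (has a 0) -> no => not a false positive
query dog: checks bit2=1, bit6=1 (all 1) -> maybe => FALSE POSITIVE
query koi: checks bit1=1, bit5=0 (has a 0) -> no => not a false positive
query pig: checks bit0=1, bit6=1 (all 1) -> maybe => FALSE POSITIVE
False positives (alphabetical): dog pig

Answer: dog pig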